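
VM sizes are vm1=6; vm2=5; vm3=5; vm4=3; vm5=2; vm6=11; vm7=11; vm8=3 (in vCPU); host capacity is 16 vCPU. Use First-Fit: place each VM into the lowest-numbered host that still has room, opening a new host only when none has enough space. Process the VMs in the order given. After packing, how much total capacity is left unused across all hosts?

2

host 1: place vm1 (6 vCPU), 10 vCPU left
host 1: place vm2 (5 vCPU), 5 vCPU left
host 1: place vm3 (5 vCPU), 0 vCPU left
host 2: place vm4 (3 vCPU), 13 vCPU left
host 2: place vm5 (2 vCPU), 11 vCPU left
host 2: place vm6 (11 vCPU), 0 vCPU left
host 3: place vm7 (11 vCPU), 5 vCPU left
host 3: place vm8 (3 vCPU), 2 vCPU left
3 hosts × 16 vCPU = 48 vCPU; used 46 vCPU; unused 2 vCPU.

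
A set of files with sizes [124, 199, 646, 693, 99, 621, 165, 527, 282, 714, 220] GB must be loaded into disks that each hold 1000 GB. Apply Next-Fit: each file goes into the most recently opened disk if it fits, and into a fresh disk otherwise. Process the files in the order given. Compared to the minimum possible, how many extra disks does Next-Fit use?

0

Next-Fit: [124,199,646] [693,99] [621,165] [527,282] [714,220] → 5 disks.
Total size 4290 GB; any packing needs at least ⌈4290/1000⌉ = 5 disks.
So 5 is already optimal.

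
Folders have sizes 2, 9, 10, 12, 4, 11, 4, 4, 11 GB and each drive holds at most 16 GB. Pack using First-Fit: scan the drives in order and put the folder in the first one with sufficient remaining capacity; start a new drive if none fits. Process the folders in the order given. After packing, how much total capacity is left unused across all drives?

Put 2 GB in drive 1; 14 GB remain.
Put 9 GB in drive 1; 5 GB remain.
Put 10 GB in drive 2; 6 GB remain.
Put 12 GB in drive 3; 4 GB remain.
Put 4 GB in drive 1; 1 GB remain.
Put 11 GB in drive 4; 5 GB remain.
Put 4 GB in drive 2; 2 GB remain.
Put 4 GB in drive 3; 0 GB remain.
Put 11 GB in drive 5; 5 GB remain.
5 drives × 16 GB = 80 GB; used 67 GB; unused 13 GB.

13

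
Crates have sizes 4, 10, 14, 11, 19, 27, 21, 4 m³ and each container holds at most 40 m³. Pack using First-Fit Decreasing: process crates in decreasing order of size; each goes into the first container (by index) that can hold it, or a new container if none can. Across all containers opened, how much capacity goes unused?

Sorted descending: 27, 21, 19, 14, 11, 10, 4, 4.
Put 27 m³ in container 1; 13 m³ remain.
Put 21 m³ in container 2; 19 m³ remain.
Put 19 m³ in container 2; 0 m³ remain.
Put 14 m³ in container 3; 26 m³ remain.
Put 11 m³ in container 1; 2 m³ remain.
Put 10 m³ in container 3; 16 m³ remain.
Put 4 m³ in container 3; 12 m³ remain.
Put 4 m³ in container 3; 8 m³ remain.
3 containers × 40 m³ = 120 m³; used 110 m³; unused 10 m³.

10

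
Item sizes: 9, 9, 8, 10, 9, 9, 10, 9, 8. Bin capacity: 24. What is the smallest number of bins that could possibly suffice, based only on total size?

4

Total size = 9 + 9 + 8 + 10 + 9 + 9 + 10 + 9 + 8 = 81.
⌈81 / 24⌉ = 4.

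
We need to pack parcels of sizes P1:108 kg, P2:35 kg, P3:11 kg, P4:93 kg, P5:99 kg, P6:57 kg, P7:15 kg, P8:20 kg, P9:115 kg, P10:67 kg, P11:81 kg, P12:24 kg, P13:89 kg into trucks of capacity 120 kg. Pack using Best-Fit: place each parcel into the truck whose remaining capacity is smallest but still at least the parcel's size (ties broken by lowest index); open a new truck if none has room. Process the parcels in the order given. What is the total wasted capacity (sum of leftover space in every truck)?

146

Put P1 (108 kg) in truck 1; 12 kg remain.
Put P2 (35 kg) in truck 2; 85 kg remain.
Put P3 (11 kg) in truck 1; 1 kg remain.
Put P4 (93 kg) in truck 3; 27 kg remain.
Put P5 (99 kg) in truck 4; 21 kg remain.
Put P6 (57 kg) in truck 2; 28 kg remain.
Put P7 (15 kg) in truck 4; 6 kg remain.
Put P8 (20 kg) in truck 3; 7 kg remain.
Put P9 (115 kg) in truck 5; 5 kg remain.
Put P10 (67 kg) in truck 6; 53 kg remain.
Put P11 (81 kg) in truck 7; 39 kg remain.
Put P12 (24 kg) in truck 2; 4 kg remain.
Put P13 (89 kg) in truck 8; 31 kg remain.
8 trucks × 120 kg = 960 kg; used 814 kg; unused 146 kg.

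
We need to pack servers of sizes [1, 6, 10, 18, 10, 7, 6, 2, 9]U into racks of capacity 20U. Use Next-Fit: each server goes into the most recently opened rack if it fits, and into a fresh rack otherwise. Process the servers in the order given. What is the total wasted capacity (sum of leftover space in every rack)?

rack 1: place 1U, 19U left
rack 1: place 6U, 13U left
rack 1: place 10U, 3U left
rack 2: place 18U, 2U left
rack 3: place 10U, 10U left
rack 3: place 7U, 3U left
rack 4: place 6U, 14U left
rack 4: place 2U, 12U left
rack 4: place 9U, 3U left
4 racks × 20U = 80U; used 69U; unused 11U.

11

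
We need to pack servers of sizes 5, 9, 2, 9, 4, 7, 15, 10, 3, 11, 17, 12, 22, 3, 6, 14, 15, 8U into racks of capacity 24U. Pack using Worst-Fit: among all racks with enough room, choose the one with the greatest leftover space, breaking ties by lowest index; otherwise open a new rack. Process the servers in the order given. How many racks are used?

rack 1: place 5U, 19U left
rack 1: place 9U, 10U left
rack 1: place 2U, 8U left
rack 2: place 9U, 15U left
rack 2: place 4U, 11U left
rack 2: place 7U, 4U left
rack 3: place 15U, 9U left
rack 4: place 10U, 14U left
rack 4: place 3U, 11U left
rack 4: place 11U, 0U left
rack 5: place 17U, 7U left
rack 6: place 12U, 12U left
rack 7: place 22U, 2U left
rack 6: place 3U, 9U left
rack 3: place 6U, 3U left
rack 8: place 14U, 10U left
rack 9: place 15U, 9U left
rack 8: place 8U, 2U left
Final racks: [5,9,2] [9,4,7] [15,6] [10,3,11] [17] [12,3] [22] [14,8] [15].

9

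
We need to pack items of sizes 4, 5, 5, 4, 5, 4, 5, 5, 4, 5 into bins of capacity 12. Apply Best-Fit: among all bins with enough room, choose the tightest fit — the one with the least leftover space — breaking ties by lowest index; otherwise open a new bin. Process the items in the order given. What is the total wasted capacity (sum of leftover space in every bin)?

14

4 → bin 1 (remaining 8)
5 → bin 1 (remaining 3)
5 → bin 2 (remaining 7)
4 → bin 2 (remaining 3)
5 → bin 3 (remaining 7)
4 → bin 3 (remaining 3)
5 → bin 4 (remaining 7)
5 → bin 4 (remaining 2)
4 → bin 5 (remaining 8)
5 → bin 5 (remaining 3)
5 bins × 12 = 60; used 46; unused 14.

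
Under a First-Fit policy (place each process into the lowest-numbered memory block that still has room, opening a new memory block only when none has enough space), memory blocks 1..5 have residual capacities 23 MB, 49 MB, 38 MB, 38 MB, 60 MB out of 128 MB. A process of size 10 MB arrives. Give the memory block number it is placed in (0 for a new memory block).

1

Memory blocks with room: memory block 1 (23 MB), memory block 2 (49 MB), memory block 3 (38 MB), memory block 4 (38 MB), memory block 5 (60 MB).
The first with room is memory block 1.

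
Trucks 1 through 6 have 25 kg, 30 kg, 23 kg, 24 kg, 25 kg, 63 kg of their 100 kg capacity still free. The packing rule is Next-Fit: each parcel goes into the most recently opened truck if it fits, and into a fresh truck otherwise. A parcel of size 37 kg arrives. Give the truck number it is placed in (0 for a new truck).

6

Next-Fit only looks at truck 6, which has 63 kg free.
37 kg fits there.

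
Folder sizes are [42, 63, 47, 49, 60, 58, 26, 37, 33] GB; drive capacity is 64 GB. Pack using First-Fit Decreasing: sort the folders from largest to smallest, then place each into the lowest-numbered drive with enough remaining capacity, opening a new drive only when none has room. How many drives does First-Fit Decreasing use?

8

Sorted descending: 63, 60, 58, 49, 47, 42, 37, 33, 26.
63 GB → drive 1 (remaining 1 GB)
60 GB → drive 2 (remaining 4 GB)
58 GB → drive 3 (remaining 6 GB)
49 GB → drive 4 (remaining 15 GB)
47 GB → drive 5 (remaining 17 GB)
42 GB → drive 6 (remaining 22 GB)
37 GB → drive 7 (remaining 27 GB)
33 GB → drive 8 (remaining 31 GB)
26 GB → drive 7 (remaining 1 GB)
Final drives: [63] [60] [58] [49] [47] [42] [37,26] [33].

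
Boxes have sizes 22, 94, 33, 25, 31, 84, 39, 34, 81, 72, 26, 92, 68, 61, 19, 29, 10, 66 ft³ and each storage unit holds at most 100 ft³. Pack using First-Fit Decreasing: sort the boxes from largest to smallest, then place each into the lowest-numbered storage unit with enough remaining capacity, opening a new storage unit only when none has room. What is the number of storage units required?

Sorted descending: 94, 92, 84, 81, 72, 68, 66, 61, 39, 34, 33, 31, 29, 26, 25, 22, 19, 10.
94 ft³ → storage unit 1 (remaining 6 ft³)
92 ft³ → storage unit 2 (remaining 8 ft³)
84 ft³ → storage unit 3 (remaining 16 ft³)
81 ft³ → storage unit 4 (remaining 19 ft³)
72 ft³ → storage unit 5 (remaining 28 ft³)
68 ft³ → storage unit 6 (remaining 32 ft³)
66 ft³ → storage unit 7 (remaining 34 ft³)
61 ft³ → storage unit 8 (remaining 39 ft³)
39 ft³ → storage unit 8 (remaining 0 ft³)
34 ft³ → storage unit 7 (remaining 0 ft³)
33 ft³ → storage unit 9 (remaining 67 ft³)
31 ft³ → storage unit 6 (remaining 1 ft³)
29 ft³ → storage unit 9 (remaining 38 ft³)
26 ft³ → storage unit 5 (remaining 2 ft³)
25 ft³ → storage unit 9 (remaining 13 ft³)
22 ft³ → storage unit 10 (remaining 78 ft³)
19 ft³ → storage unit 4 (remaining 0 ft³)
10 ft³ → storage unit 3 (remaining 6 ft³)
Final storage units: [94] [92] [84,10] [81,19] [72,26] [68,31] [66,34] [61,39] [33,29,25] [22].

10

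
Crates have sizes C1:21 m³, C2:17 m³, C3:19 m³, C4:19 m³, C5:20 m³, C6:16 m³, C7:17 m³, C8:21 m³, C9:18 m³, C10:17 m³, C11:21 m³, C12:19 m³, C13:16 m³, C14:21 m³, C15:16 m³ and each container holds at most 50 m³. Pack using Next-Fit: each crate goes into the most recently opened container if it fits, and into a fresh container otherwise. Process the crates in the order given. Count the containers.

Put C1 (21 m³) in container 1; 29 m³ remain.
Put C2 (17 m³) in container 1; 12 m³ remain.
Put C3 (19 m³) in container 2; 31 m³ remain.
Put C4 (19 m³) in container 2; 12 m³ remain.
Put C5 (20 m³) in container 3; 30 m³ remain.
Put C6 (16 m³) in container 3; 14 m³ remain.
Put C7 (17 m³) in container 4; 33 m³ remain.
Put C8 (21 m³) in container 4; 12 m³ remain.
Put C9 (18 m³) in container 5; 32 m³ remain.
Put C10 (17 m³) in container 5; 15 m³ remain.
Put C11 (21 m³) in container 6; 29 m³ remain.
Put C12 (19 m³) in container 6; 10 m³ remain.
Put C13 (16 m³) in container 7; 34 m³ remain.
Put C14 (21 m³) in container 7; 13 m³ remain.
Put C15 (16 m³) in container 8; 34 m³ remain.

8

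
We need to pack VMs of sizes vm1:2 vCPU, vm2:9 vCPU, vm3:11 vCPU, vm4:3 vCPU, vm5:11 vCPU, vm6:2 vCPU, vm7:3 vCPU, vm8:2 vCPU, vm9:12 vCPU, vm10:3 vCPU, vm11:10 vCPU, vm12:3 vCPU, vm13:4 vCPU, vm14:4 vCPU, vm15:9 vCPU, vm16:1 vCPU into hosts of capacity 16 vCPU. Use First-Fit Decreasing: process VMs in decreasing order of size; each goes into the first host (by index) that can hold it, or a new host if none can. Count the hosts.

6

Sorted descending: 12, 11, 11, 10, 9, 9, 4, 4, 3, 3, 3, 3, 2, 2, 2, 1.
host 1: place 12 vCPU, 4 vCPU left
host 2: place 11 vCPU, 5 vCPU left
host 3: place 11 vCPU, 5 vCPU left
host 4: place 10 vCPU, 6 vCPU left
host 5: place 9 vCPU, 7 vCPU left
host 6: place 9 vCPU, 7 vCPU left
host 1: place 4 vCPU, 0 vCPU left
host 2: place 4 vCPU, 1 vCPU left
host 3: place 3 vCPU, 2 vCPU left
host 4: place 3 vCPU, 3 vCPU left
host 4: place 3 vCPU, 0 vCPU left
host 5: place 3 vCPU, 4 vCPU left
host 3: place 2 vCPU, 0 vCPU left
host 5: place 2 vCPU, 2 vCPU left
host 5: place 2 vCPU, 0 vCPU left
host 2: place 1 vCPU, 0 vCPU left
Final hosts: [12,4] [11,4,1] [11,3,2] [10,3,3] [9,3,2,2] [9].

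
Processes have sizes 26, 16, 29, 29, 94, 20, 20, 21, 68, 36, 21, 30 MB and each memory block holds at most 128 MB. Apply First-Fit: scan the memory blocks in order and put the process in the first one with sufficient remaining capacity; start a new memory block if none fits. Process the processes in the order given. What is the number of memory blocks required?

4

Put 26 MB in memory block 1; 102 MB remain.
Put 16 MB in memory block 1; 86 MB remain.
Put 29 MB in memory block 1; 57 MB remain.
Put 29 MB in memory block 1; 28 MB remain.
Put 94 MB in memory block 2; 34 MB remain.
Put 20 MB in memory block 1; 8 MB remain.
Put 20 MB in memory block 2; 14 MB remain.
Put 21 MB in memory block 3; 107 MB remain.
Put 68 MB in memory block 3; 39 MB remain.
Put 36 MB in memory block 3; 3 MB remain.
Put 21 MB in memory block 4; 107 MB remain.
Put 30 MB in memory block 4; 77 MB remain.
Final memory blocks: [26,16,29,29,20] [94,20] [21,68,36] [21,30].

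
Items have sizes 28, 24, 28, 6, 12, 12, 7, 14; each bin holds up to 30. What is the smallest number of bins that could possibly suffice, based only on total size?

Total size = 28 + 24 + 28 + 6 + 12 + 12 + 7 + 14 = 131.
⌈131 / 30⌉ = 5.

5 bins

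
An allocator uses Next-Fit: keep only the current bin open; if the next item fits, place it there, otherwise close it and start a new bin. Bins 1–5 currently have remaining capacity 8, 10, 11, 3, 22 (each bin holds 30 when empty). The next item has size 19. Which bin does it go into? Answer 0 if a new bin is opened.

Next-Fit only looks at bin 5, which has 22 free.
19 fits there.

5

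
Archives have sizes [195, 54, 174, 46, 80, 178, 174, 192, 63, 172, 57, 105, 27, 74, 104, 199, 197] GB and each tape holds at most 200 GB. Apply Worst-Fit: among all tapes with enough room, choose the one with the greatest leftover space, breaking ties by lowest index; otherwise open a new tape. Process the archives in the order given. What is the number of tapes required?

12 tapes

195 GB → tape 1 (remaining 5 GB)
54 GB → tape 2 (remaining 146 GB)
174 GB → tape 3 (remaining 26 GB)
46 GB → tape 2 (remaining 100 GB)
80 GB → tape 2 (remaining 20 GB)
178 GB → tape 4 (remaining 22 GB)
174 GB → tape 5 (remaining 26 GB)
192 GB → tape 6 (remaining 8 GB)
63 GB → tape 7 (remaining 137 GB)
172 GB → tape 8 (remaining 28 GB)
57 GB → tape 7 (remaining 80 GB)
105 GB → tape 9 (remaining 95 GB)
27 GB → tape 9 (remaining 68 GB)
74 GB → tape 7 (remaining 6 GB)
104 GB → tape 10 (remaining 96 GB)
199 GB → tape 11 (remaining 1 GB)
197 GB → tape 12 (remaining 3 GB)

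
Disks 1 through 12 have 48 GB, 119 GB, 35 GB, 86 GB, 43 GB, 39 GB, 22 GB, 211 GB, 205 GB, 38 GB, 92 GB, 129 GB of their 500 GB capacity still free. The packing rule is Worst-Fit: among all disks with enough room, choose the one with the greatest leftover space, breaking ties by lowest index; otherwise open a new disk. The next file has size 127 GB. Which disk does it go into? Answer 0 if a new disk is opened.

Disks with room: disk 8 (211 GB), disk 9 (205 GB), disk 12 (129 GB).
Most room is disk 8 with 211 GB free.

8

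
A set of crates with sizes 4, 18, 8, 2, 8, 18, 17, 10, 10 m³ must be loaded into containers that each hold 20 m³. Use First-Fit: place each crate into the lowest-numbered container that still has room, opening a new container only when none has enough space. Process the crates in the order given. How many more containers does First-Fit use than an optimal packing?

First-Fit: [4,8,2] [18] [8,10] [18] [17] [10] → 6 containers.
Total size 95 m³; any packing needs at least ⌈95/20⌉ = 5 containers.
An optimal packing achieves that bound: [18,2] [18] [17] [10,10] [8,8,4] → 5 containers.
Excess: 6 − 5 = 1.

1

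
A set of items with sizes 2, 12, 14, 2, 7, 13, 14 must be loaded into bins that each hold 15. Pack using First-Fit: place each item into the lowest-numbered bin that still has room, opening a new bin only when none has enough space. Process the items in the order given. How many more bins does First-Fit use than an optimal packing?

0

First-Fit: [2,12] [14] [2,7] [13] [14] → 5 bins.
Total size 64; any packing needs at least ⌈64/15⌉ = 5 bins.
So 5 is already optimal.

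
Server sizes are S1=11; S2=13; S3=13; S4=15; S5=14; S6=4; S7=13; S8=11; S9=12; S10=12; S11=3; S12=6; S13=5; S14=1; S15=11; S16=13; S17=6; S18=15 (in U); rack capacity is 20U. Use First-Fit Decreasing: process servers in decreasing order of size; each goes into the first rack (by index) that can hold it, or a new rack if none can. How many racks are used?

12 racks

Sorted descending: 15, 15, 14, 13, 13, 13, 13, 12, 12, 11, 11, 11, 6, 6, 5, 4, 3, 1.
rack 1: place 15U, 5U left
rack 2: place 15U, 5U left
rack 3: place 14U, 6U left
rack 4: place 13U, 7U left
rack 5: place 13U, 7U left
rack 6: place 13U, 7U left
rack 7: place 13U, 7U left
rack 8: place 12U, 8U left
rack 9: place 12U, 8U left
rack 10: place 11U, 9U left
rack 11: place 11U, 9U left
rack 12: place 11U, 9U left
rack 3: place 6U, 0U left
rack 4: place 6U, 1U left
rack 1: place 5U, 0U left
rack 2: place 4U, 1U left
rack 5: place 3U, 4U left
rack 2: place 1U, 0U left
Final racks: [15,5] [15,4,1] [14,6] [13,6] [13,3] [13] [13] [12] [12] [11] [11] [11].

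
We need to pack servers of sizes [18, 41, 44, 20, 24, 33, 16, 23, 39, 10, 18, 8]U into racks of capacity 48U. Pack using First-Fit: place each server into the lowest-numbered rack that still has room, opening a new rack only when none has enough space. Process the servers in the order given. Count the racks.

7

Put 18U in rack 1; 30U remain.
Put 41U in rack 2; 7U remain.
Put 44U in rack 3; 4U remain.
Put 20U in rack 1; 10U remain.
Put 24U in rack 4; 24U remain.
Put 33U in rack 5; 15U remain.
Put 16U in rack 4; 8U remain.
Put 23U in rack 6; 25U remain.
Put 39U in rack 7; 9U remain.
Put 10U in rack 1; 0U remain.
Put 18U in rack 6; 7U remain.
Put 8U in rack 4; 0U remain.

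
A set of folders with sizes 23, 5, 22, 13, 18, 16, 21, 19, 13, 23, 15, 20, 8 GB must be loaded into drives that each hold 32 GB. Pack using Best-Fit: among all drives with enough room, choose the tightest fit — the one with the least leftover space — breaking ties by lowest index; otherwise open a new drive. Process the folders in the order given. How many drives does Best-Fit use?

drive 1: place 23 GB, 9 GB left
drive 1: place 5 GB, 4 GB left
drive 2: place 22 GB, 10 GB left
drive 3: place 13 GB, 19 GB left
drive 3: place 18 GB, 1 GB left
drive 4: place 16 GB, 16 GB left
drive 5: place 21 GB, 11 GB left
drive 6: place 19 GB, 13 GB left
drive 6: place 13 GB, 0 GB left
drive 7: place 23 GB, 9 GB left
drive 4: place 15 GB, 1 GB left
drive 8: place 20 GB, 12 GB left
drive 7: place 8 GB, 1 GB left
Final drives: [23,5] [22] [13,18] [16,15] [21] [19,13] [23,8] [20].

8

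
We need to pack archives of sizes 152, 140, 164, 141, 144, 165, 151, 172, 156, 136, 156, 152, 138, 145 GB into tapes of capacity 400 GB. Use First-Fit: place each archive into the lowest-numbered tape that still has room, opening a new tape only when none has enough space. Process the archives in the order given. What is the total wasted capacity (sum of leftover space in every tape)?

152 GB → tape 1 (remaining 248 GB)
140 GB → tape 1 (remaining 108 GB)
164 GB → tape 2 (remaining 236 GB)
141 GB → tape 2 (remaining 95 GB)
144 GB → tape 3 (remaining 256 GB)
165 GB → tape 3 (remaining 91 GB)
151 GB → tape 4 (remaining 249 GB)
172 GB → tape 4 (remaining 77 GB)
156 GB → tape 5 (remaining 244 GB)
136 GB → tape 5 (remaining 108 GB)
156 GB → tape 6 (remaining 244 GB)
152 GB → tape 6 (remaining 92 GB)
138 GB → tape 7 (remaining 262 GB)
145 GB → tape 7 (remaining 117 GB)
7 tapes × 400 GB = 2800 GB; used 2112 GB; unused 688 GB.

688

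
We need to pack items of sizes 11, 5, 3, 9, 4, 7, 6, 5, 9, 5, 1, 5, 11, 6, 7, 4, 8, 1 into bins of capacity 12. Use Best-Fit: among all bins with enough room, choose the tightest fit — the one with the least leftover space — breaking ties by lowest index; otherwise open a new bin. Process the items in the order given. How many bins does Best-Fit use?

10

11 → bin 1 (remaining 1)
5 → bin 2 (remaining 7)
3 → bin 2 (remaining 4)
9 → bin 3 (remaining 3)
4 → bin 2 (remaining 0)
7 → bin 4 (remaining 5)
6 → bin 5 (remaining 6)
5 → bin 4 (remaining 0)
9 → bin 6 (remaining 3)
5 → bin 5 (remaining 1)
1 → bin 1 (remaining 0)
5 → bin 7 (remaining 7)
11 → bin 8 (remaining 1)
6 → bin 7 (remaining 1)
7 → bin 9 (remaining 5)
4 → bin 9 (remaining 1)
8 → bin 10 (remaining 4)
1 → bin 5 (remaining 0)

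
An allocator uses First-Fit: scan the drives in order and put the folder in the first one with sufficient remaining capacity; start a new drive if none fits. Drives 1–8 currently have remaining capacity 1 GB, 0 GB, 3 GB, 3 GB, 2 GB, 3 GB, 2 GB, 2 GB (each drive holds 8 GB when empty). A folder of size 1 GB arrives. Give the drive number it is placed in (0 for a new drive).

Drives with room: drive 1 (1 GB), drive 3 (3 GB), drive 4 (3 GB), drive 5 (2 GB), drive 6 (3 GB), drive 7 (2 GB), drive 8 (2 GB).
The first with room is drive 1.

1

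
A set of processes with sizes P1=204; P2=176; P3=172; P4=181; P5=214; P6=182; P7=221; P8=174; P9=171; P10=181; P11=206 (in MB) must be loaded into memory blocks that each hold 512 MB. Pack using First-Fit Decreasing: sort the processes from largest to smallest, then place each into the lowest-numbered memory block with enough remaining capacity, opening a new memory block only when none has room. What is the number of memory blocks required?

Sorted descending: 221, 214, 206, 204, 182, 181, 181, 176, 174, 172, 171.
Put 221 MB in memory block 1; 291 MB remain.
Put 214 MB in memory block 1; 77 MB remain.
Put 206 MB in memory block 2; 306 MB remain.
Put 204 MB in memory block 2; 102 MB remain.
Put 182 MB in memory block 3; 330 MB remain.
Put 181 MB in memory block 3; 149 MB remain.
Put 181 MB in memory block 4; 331 MB remain.
Put 176 MB in memory block 4; 155 MB remain.
Put 174 MB in memory block 5; 338 MB remain.
Put 172 MB in memory block 5; 166 MB remain.
Put 171 MB in memory block 6; 341 MB remain.

6 memory blocks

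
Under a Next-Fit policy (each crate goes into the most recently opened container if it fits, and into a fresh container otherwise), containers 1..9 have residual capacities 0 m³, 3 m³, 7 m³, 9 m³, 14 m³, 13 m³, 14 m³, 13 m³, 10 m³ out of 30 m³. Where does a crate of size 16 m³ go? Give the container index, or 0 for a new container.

0

Next-Fit only looks at container 9, which has 10 m³ free.
16 m³ does not fit, so a new container is opened.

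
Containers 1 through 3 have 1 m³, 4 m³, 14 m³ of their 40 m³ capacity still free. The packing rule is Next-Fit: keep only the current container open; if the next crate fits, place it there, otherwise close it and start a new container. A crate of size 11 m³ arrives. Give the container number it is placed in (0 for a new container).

Next-Fit only looks at container 3, which has 14 m³ free.
11 m³ fits there.

3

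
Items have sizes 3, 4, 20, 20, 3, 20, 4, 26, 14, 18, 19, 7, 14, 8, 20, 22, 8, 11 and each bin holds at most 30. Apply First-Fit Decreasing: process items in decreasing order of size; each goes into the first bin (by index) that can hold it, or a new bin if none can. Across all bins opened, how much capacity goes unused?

29

Sorted descending: 26, 22, 20, 20, 20, 20, 19, 18, 14, 14, 11, 8, 8, 7, 4, 4, 3, 3.
Put 26 in bin 1; 4 remain.
Put 22 in bin 2; 8 remain.
Put 20 in bin 3; 10 remain.
Put 20 in bin 4; 10 remain.
Put 20 in bin 5; 10 remain.
Put 20 in bin 6; 10 remain.
Put 19 in bin 7; 11 remain.
Put 18 in bin 8; 12 remain.
Put 14 in bin 9; 16 remain.
Put 14 in bin 9; 2 remain.
Put 11 in bin 7; 0 remain.
Put 8 in bin 2; 0 remain.
Put 8 in bin 3; 2 remain.
Put 7 in bin 4; 3 remain.
Put 4 in bin 1; 0 remain.
Put 4 in bin 5; 6 remain.
Put 3 in bin 4; 0 remain.
Put 3 in bin 5; 3 remain.
9 bins × 30 = 270; used 241; unused 29.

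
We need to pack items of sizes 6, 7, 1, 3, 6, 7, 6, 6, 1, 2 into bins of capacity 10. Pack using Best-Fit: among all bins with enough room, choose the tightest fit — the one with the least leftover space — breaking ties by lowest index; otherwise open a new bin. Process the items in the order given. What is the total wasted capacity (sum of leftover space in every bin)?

6 → bin 1 (remaining 4)
7 → bin 2 (remaining 3)
1 → bin 2 (remaining 2)
3 → bin 1 (remaining 1)
6 → bin 3 (remaining 4)
7 → bin 4 (remaining 3)
6 → bin 5 (remaining 4)
6 → bin 6 (remaining 4)
1 → bin 1 (remaining 0)
2 → bin 2 (remaining 0)
6 bins × 10 = 60; used 45; unused 15.

15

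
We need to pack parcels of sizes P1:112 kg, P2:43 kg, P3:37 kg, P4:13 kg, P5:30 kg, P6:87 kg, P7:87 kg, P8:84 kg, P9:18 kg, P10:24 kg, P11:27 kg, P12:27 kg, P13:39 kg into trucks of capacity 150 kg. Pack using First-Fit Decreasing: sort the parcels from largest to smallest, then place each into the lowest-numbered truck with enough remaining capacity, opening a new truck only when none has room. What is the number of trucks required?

Sorted descending: 112, 87, 87, 84, 43, 39, 37, 30, 27, 27, 24, 18, 13.
112 kg → truck 1 (remaining 38 kg)
87 kg → truck 2 (remaining 63 kg)
87 kg → truck 3 (remaining 63 kg)
84 kg → truck 4 (remaining 66 kg)
43 kg → truck 2 (remaining 20 kg)
39 kg → truck 3 (remaining 24 kg)
37 kg → truck 1 (remaining 1 kg)
30 kg → truck 4 (remaining 36 kg)
27 kg → truck 4 (remaining 9 kg)
27 kg → truck 5 (remaining 123 kg)
24 kg → truck 3 (remaining 0 kg)
18 kg → truck 2 (remaining 2 kg)
13 kg → truck 5 (remaining 110 kg)
Final trucks: [112,37] [87,43,18] [87,39,24] [84,30,27] [27,13].

5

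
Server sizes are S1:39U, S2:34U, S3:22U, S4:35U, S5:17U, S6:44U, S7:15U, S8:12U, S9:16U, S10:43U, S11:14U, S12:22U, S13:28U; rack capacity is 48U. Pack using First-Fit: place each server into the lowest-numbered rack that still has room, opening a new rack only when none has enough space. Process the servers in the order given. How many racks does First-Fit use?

9

rack 1: place S1 (39U), 9U left
rack 2: place S2 (34U), 14U left
rack 3: place S3 (22U), 26U left
rack 4: place S4 (35U), 13U left
rack 3: place S5 (17U), 9U left
rack 5: place S6 (44U), 4U left
rack 6: place S7 (15U), 33U left
rack 2: place S8 (12U), 2U left
rack 6: place S9 (16U), 17U left
rack 7: place S10 (43U), 5U left
rack 6: place S11 (14U), 3U left
rack 8: place S12 (22U), 26U left
rack 9: place S13 (28U), 20U left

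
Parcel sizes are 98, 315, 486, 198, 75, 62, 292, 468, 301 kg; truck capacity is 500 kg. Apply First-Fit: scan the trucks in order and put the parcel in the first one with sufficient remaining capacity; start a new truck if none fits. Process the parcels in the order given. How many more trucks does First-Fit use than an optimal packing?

1

First-Fit: [98,315,75] [486] [198,62] [292] [468] [301] → 6 trucks.
Total size 2295 kg; any packing needs at least ⌈2295/500⌉ = 5 trucks.
An optimal packing achieves that bound: [486] [468] [315,98,75] [301,198] [292,62] → 5 trucks.
Excess: 6 − 5 = 1.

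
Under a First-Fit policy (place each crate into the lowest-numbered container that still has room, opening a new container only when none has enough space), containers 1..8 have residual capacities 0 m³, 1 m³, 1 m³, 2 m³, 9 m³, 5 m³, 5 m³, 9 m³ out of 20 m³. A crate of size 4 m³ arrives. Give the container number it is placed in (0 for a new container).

5

Containers with room: container 5 (9 m³), container 6 (5 m³), container 7 (5 m³), container 8 (9 m³).
The first with room is container 5.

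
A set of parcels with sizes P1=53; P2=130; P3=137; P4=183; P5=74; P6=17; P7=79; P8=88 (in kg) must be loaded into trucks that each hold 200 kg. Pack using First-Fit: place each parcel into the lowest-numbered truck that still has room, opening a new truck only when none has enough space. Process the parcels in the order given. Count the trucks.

P1 (53 kg) → truck 1 (remaining 147 kg)
P2 (130 kg) → truck 1 (remaining 17 kg)
P3 (137 kg) → truck 2 (remaining 63 kg)
P4 (183 kg) → truck 3 (remaining 17 kg)
P5 (74 kg) → truck 4 (remaining 126 kg)
P6 (17 kg) → truck 1 (remaining 0 kg)
P7 (79 kg) → truck 4 (remaining 47 kg)
P8 (88 kg) → truck 5 (remaining 112 kg)
Final trucks: [53,130,17] [137] [183] [74,79] [88].

5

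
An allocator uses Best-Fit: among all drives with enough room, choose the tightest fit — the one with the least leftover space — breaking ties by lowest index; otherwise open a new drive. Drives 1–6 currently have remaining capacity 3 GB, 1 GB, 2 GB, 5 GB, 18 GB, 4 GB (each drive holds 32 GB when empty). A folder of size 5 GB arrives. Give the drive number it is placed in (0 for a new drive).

Drives with room: drive 4 (5 GB), drive 5 (18 GB).
Tightest fit is drive 4 with 5 GB free.

4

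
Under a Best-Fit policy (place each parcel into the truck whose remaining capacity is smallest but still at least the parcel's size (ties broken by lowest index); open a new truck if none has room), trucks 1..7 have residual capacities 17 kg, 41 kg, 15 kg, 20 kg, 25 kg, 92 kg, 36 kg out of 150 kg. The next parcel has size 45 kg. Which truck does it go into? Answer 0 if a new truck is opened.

6

Trucks with room: truck 6 (92 kg).
Tightest fit is truck 6 with 92 kg free.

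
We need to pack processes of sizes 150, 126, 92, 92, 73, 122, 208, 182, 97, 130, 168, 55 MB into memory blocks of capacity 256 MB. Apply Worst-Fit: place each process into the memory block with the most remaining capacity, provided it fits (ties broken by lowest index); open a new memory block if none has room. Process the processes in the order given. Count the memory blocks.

Put 150 MB in memory block 1; 106 MB remain.
Put 126 MB in memory block 2; 130 MB remain.
Put 92 MB in memory block 2; 38 MB remain.
Put 92 MB in memory block 1; 14 MB remain.
Put 73 MB in memory block 3; 183 MB remain.
Put 122 MB in memory block 3; 61 MB remain.
Put 208 MB in memory block 4; 48 MB remain.
Put 182 MB in memory block 5; 74 MB remain.
Put 97 MB in memory block 6; 159 MB remain.
Put 130 MB in memory block 6; 29 MB remain.
Put 168 MB in memory block 7; 88 MB remain.
Put 55 MB in memory block 7; 33 MB remain.

7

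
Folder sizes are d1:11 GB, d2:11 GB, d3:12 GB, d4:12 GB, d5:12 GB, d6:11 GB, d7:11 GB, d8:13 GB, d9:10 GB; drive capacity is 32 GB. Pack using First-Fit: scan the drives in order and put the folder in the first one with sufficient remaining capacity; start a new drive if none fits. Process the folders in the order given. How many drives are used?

4 drives

Put d1 (11 GB) in drive 1; 21 GB remain.
Put d2 (11 GB) in drive 1; 10 GB remain.
Put d3 (12 GB) in drive 2; 20 GB remain.
Put d4 (12 GB) in drive 2; 8 GB remain.
Put d5 (12 GB) in drive 3; 20 GB remain.
Put d6 (11 GB) in drive 3; 9 GB remain.
Put d7 (11 GB) in drive 4; 21 GB remain.
Put d8 (13 GB) in drive 4; 8 GB remain.
Put d9 (10 GB) in drive 1; 0 GB remain.
Final drives: [11,11,10] [12,12] [12,11] [11,13].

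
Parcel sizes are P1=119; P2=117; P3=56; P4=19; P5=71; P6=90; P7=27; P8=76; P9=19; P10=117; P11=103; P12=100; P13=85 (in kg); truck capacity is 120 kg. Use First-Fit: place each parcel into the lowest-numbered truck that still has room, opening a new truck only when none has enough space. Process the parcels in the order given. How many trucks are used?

Put P1 (119 kg) in truck 1; 1 kg remain.
Put P2 (117 kg) in truck 2; 3 kg remain.
Put P3 (56 kg) in truck 3; 64 kg remain.
Put P4 (19 kg) in truck 3; 45 kg remain.
Put P5 (71 kg) in truck 4; 49 kg remain.
Put P6 (90 kg) in truck 5; 30 kg remain.
Put P7 (27 kg) in truck 3; 18 kg remain.
Put P8 (76 kg) in truck 6; 44 kg remain.
Put P9 (19 kg) in truck 4; 30 kg remain.
Put P10 (117 kg) in truck 7; 3 kg remain.
Put P11 (103 kg) in truck 8; 17 kg remain.
Put P12 (100 kg) in truck 9; 20 kg remain.
Put P13 (85 kg) in truck 10; 35 kg remain.

10 trucks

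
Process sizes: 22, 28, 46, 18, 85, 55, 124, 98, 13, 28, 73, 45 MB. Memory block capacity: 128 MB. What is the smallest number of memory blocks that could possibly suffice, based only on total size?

5

Total size = 22 + 28 + 46 + 18 + 85 + 55 + 124 + 98 + 13 + 28 + 73 + 45 = 635 MB.
⌈635 / 128⌉ = 5.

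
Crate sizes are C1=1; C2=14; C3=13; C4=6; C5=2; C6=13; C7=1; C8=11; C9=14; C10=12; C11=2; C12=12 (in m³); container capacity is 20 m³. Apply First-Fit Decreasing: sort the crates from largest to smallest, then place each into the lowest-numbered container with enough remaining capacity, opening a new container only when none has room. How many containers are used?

7

Sorted descending: 14, 14, 13, 13, 12, 12, 11, 6, 2, 2, 1, 1.
14 m³ → container 1 (remaining 6 m³)
14 m³ → container 2 (remaining 6 m³)
13 m³ → container 3 (remaining 7 m³)
13 m³ → container 4 (remaining 7 m³)
12 m³ → container 5 (remaining 8 m³)
12 m³ → container 6 (remaining 8 m³)
11 m³ → container 7 (remaining 9 m³)
6 m³ → container 1 (remaining 0 m³)
2 m³ → container 2 (remaining 4 m³)
2 m³ → container 2 (remaining 2 m³)
1 m³ → container 2 (remaining 1 m³)
1 m³ → container 2 (remaining 0 m³)
Final containers: [14,6] [14,2,2,1,1] [13] [13] [12] [12] [11].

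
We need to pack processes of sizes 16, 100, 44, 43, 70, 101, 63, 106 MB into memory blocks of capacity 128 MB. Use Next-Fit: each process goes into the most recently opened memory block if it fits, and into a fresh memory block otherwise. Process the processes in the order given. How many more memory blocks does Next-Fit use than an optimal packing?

1

Next-Fit: [16,100] [44,43] [70] [101] [63] [106] → 6 memory blocks.
Total size 543 MB; any packing needs at least ⌈543/128⌉ = 5 memory blocks.
An optimal packing achieves that bound: [106,16] [101] [100] [70,44] [63,43] → 5 memory blocks.
Excess: 6 − 5 = 1.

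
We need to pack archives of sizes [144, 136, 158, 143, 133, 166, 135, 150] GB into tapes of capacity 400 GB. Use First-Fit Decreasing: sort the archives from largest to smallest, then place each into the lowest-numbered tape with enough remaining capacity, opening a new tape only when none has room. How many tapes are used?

4 tapes

Sorted descending: 166, 158, 150, 144, 143, 136, 135, 133.
166 GB → tape 1 (remaining 234 GB)
158 GB → tape 1 (remaining 76 GB)
150 GB → tape 2 (remaining 250 GB)
144 GB → tape 2 (remaining 106 GB)
143 GB → tape 3 (remaining 257 GB)
136 GB → tape 3 (remaining 121 GB)
135 GB → tape 4 (remaining 265 GB)
133 GB → tape 4 (remaining 132 GB)
Final tapes: [166,158] [150,144] [143,136] [135,133].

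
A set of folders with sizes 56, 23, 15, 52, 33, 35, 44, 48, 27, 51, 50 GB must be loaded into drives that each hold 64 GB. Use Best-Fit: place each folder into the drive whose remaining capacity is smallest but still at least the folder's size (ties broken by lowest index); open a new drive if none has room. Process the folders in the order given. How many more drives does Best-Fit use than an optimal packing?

Best-Fit: [56] [23,15] [52] [33] [35,27] [44] [48] [51] [50] → 9 drives.
8 folders exceed 32 GB (half the capacity), and no two of those can share a drive, so at least 8 drives are needed.
An optimal packing achieves that bound: [56] [52] [51] [50] [48,15] [44] [35,27] [33,23] → 8 drives.
Excess: 9 − 8 = 1.

1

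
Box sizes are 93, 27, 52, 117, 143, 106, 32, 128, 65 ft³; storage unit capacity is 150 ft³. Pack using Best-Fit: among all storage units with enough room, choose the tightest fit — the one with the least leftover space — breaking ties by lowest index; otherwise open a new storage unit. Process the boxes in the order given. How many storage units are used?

Put 93 ft³ in storage unit 1; 57 ft³ remain.
Put 27 ft³ in storage unit 1; 30 ft³ remain.
Put 52 ft³ in storage unit 2; 98 ft³ remain.
Put 117 ft³ in storage unit 3; 33 ft³ remain.
Put 143 ft³ in storage unit 4; 7 ft³ remain.
Put 106 ft³ in storage unit 5; 44 ft³ remain.
Put 32 ft³ in storage unit 3; 1 ft³ remain.
Put 128 ft³ in storage unit 6; 22 ft³ remain.
Put 65 ft³ in storage unit 2; 33 ft³ remain.

6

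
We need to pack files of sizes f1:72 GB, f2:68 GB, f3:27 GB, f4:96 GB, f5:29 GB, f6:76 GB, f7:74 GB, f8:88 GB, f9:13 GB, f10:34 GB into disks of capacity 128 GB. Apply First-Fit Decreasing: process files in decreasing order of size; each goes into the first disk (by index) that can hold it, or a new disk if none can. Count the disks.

6

Sorted descending: 96, 88, 76, 74, 72, 68, 34, 29, 27, 13.
disk 1: place 96 GB, 32 GB left
disk 2: place 88 GB, 40 GB left
disk 3: place 76 GB, 52 GB left
disk 4: place 74 GB, 54 GB left
disk 5: place 72 GB, 56 GB left
disk 6: place 68 GB, 60 GB left
disk 2: place 34 GB, 6 GB left
disk 1: place 29 GB, 3 GB left
disk 3: place 27 GB, 25 GB left
disk 3: place 13 GB, 12 GB left
Final disks: [96,29] [88,34] [76,27,13] [74] [72] [68].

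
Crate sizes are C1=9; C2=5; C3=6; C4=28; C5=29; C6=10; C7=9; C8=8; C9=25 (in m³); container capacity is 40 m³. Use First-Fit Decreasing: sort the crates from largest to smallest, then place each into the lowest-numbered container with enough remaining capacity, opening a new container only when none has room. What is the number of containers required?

Sorted descending: 29, 28, 25, 10, 9, 9, 8, 6, 5.
Put 29 m³ in container 1; 11 m³ remain.
Put 28 m³ in container 2; 12 m³ remain.
Put 25 m³ in container 3; 15 m³ remain.
Put 10 m³ in container 1; 1 m³ remain.
Put 9 m³ in container 2; 3 m³ remain.
Put 9 m³ in container 3; 6 m³ remain.
Put 8 m³ in container 4; 32 m³ remain.
Put 6 m³ in container 3; 0 m³ remain.
Put 5 m³ in container 4; 27 m³ remain.

4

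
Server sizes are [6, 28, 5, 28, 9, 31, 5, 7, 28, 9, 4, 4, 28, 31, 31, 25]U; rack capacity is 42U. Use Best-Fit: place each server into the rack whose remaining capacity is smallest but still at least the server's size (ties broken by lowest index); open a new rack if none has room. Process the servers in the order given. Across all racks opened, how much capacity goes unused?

57

Put 6U in rack 1; 36U remain.
Put 28U in rack 1; 8U remain.
Put 5U in rack 1; 3U remain.
Put 28U in rack 2; 14U remain.
Put 9U in rack 2; 5U remain.
Put 31U in rack 3; 11U remain.
Put 5U in rack 2; 0U remain.
Put 7U in rack 3; 4U remain.
Put 28U in rack 4; 14U remain.
Put 9U in rack 4; 5U remain.
Put 4U in rack 3; 0U remain.
Put 4U in rack 4; 1U remain.
Put 28U in rack 5; 14U remain.
Put 31U in rack 6; 11U remain.
Put 31U in rack 7; 11U remain.
Put 25U in rack 8; 17U remain.
8 racks × 42U = 336U; used 279U; unused 57U.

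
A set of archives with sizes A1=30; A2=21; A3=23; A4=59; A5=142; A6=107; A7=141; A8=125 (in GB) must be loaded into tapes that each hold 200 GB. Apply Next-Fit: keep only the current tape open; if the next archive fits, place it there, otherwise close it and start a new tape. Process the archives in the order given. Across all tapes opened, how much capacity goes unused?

tape 1: place A1 (30 GB), 170 GB left
tape 1: place A2 (21 GB), 149 GB left
tape 1: place A3 (23 GB), 126 GB left
tape 1: place A4 (59 GB), 67 GB left
tape 2: place A5 (142 GB), 58 GB left
tape 3: place A6 (107 GB), 93 GB left
tape 4: place A7 (141 GB), 59 GB left
tape 5: place A8 (125 GB), 75 GB left
5 tapes × 200 GB = 1000 GB; used 648 GB; unused 352 GB.

352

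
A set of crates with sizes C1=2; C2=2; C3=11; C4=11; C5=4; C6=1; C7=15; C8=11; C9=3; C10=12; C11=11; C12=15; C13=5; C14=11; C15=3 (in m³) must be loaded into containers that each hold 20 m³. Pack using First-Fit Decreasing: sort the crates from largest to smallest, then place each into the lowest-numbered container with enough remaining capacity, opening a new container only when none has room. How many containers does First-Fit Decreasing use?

8

Sorted descending: 15, 15, 12, 11, 11, 11, 11, 11, 5, 4, 3, 3, 2, 2, 1.
container 1: place 15 m³, 5 m³ left
container 2: place 15 m³, 5 m³ left
container 3: place 12 m³, 8 m³ left
container 4: place 11 m³, 9 m³ left
container 5: place 11 m³, 9 m³ left
container 6: place 11 m³, 9 m³ left
container 7: place 11 m³, 9 m³ left
container 8: place 11 m³, 9 m³ left
container 1: place 5 m³, 0 m³ left
container 2: place 4 m³, 1 m³ left
container 3: place 3 m³, 5 m³ left
container 3: place 3 m³, 2 m³ left
container 3: place 2 m³, 0 m³ left
container 4: place 2 m³, 7 m³ left
container 2: place 1 m³, 0 m³ left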